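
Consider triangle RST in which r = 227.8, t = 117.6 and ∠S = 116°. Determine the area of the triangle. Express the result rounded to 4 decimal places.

area ≈ 12039.0227

Area = ½·t·r·sin S ≈ 12039.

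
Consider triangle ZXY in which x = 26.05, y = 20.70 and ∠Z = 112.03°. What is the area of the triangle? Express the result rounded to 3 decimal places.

249.932

Area = ½·x·y·sin Z ≈ 249.93.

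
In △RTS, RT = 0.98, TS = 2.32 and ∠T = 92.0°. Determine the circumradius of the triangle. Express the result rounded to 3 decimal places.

By the law of cosines, SR² = RT² + TS² − 2·RT·TS·cos T = 6.5015, so SR ≈ 2.5498.
Area = ½·RT·TS·sin T ≈ 1.1361.
Circumradius = SR/(2 sin T) ≈ 1.2757.

1.276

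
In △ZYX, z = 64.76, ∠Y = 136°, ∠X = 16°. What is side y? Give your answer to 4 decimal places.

95.8228

The third angle is ∠Z = 180° − ∠Y − ∠X = 28.00°.
Law of sines: y = z·sin Y/sin Z ≈ 95.823.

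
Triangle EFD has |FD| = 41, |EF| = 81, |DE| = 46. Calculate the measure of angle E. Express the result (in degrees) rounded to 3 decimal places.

By the law of cosines, cos E = (|DE|² + |EF|² − |FD|²) / (2·|DE|·|EF|) ≈ 0.93881, so ∠E ≈ 20.15°.

∠E ≈ 20.148°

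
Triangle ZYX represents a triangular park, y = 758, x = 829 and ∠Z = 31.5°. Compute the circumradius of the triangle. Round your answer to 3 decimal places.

417.381

By the law of cosines, z² = y² + x² − 2·y·x·cos Z = 1.9024e+05, so z ≈ 436.16.
Area = ½·y·x·sin Z ≈ 1.6416e+05.
Circumradius = z/(2 sin Z) ≈ 417.38.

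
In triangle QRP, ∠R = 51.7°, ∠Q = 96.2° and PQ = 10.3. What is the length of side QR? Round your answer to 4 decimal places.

6.9745

The third angle is ∠P = 180° − ∠Q − ∠R = 32.10°.
Law of sines: QR = PQ·sin P/sin R ≈ 6.9745.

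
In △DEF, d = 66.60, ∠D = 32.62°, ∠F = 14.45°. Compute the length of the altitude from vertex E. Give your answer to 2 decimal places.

The third angle is ∠E = 180° − ∠F − ∠D = 132.93°.
Law of sines: e = d·sin E/sin D ≈ 90.46.
Law of sines: f = d·sin F/sin D ≈ 30.829.
Area = ½·d·e·sin F ≈ 751.68.
The altitude from E has length 2·area/e ≈ 16.619.

h_E ≈ 16.62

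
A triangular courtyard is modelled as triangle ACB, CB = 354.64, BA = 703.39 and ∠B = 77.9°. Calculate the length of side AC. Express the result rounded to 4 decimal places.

718.2954

By the law of cosines, AC² = CB² + BA² − 2·CB·BA·cos B = 5.1595e+05, so AC ≈ 718.3.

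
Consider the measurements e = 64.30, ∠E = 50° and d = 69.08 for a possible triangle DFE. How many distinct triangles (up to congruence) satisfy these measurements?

d·sin E = 69.08·sin(50°) ≈ 52.92.
Since d sin E < e < d (52.92 < 64.30 < 69.08), two triangles exist.

2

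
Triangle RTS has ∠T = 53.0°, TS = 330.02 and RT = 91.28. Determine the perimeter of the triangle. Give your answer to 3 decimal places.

By the law of cosines, SR² = RT² + TS² − 2·RT·TS·cos T = 80987, so SR ≈ 284.58.
Semiperimeter s = (330.02+284.58+91.28)/2 = 352.94.
Perimeter = 330.02 + 284.58 + 91.28 = 705.88.

705.882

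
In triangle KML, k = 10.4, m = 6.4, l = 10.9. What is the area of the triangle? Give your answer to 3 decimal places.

area ≈ 32.406

Semiperimeter s = (10.4 + 6.4 + 10.9)/2 = 13.85.
Heron's formula: area = √(13.85·3.45·7.45·2.95) ≈ 32.406.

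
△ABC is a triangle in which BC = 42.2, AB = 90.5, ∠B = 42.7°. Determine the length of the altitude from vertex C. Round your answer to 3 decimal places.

h_C ≈ 28.618

By the law of cosines, CA² = AB² + BC² − 2·AB·BC·cos B = 4357.7, so CA ≈ 66.013.
Area = ½·AB·BC·sin B ≈ 1295.
The altitude from C has length 2·area/AB ≈ 28.618.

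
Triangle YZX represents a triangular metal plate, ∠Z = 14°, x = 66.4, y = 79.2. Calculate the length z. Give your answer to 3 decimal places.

By the law of cosines, z² = x² + y² − 2·x·y·cos Z = 476.26, so z ≈ 21.823.

21.823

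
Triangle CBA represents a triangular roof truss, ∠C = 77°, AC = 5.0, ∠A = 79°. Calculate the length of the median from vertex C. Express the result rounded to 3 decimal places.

The third angle is ∠B = 180° − ∠A − ∠C = 24.00°.
Law of sines: BA = AC·sin C/sin B ≈ 11.978.
Law of sines: CB = AC·sin A/sin B ≈ 12.067.
Median from C: ½√(2·AC² + 2·CB² − BA²) ≈ 7.0314.

7.031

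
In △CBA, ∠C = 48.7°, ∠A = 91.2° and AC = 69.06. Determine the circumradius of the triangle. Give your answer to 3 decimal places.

The third angle is ∠B = 180° − ∠A − ∠C = 40.10°.
Law of sines: BA = AC·sin C/sin B ≈ 80.547.
Law of sines: CB = AC·sin A/sin B ≈ 107.19.
Circumradius = AC/(2 sin B) ≈ 53.608.

53.608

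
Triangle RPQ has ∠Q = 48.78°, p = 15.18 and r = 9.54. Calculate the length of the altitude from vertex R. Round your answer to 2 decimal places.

h_R ≈ 11.42

By the law of cosines, q² = r² + p² − 2·r·p·cos Q = 130.59, so q ≈ 11.428.
Area = ½·r·p·sin Q ≈ 54.465.
The altitude from R has length 2·area/r ≈ 11.418.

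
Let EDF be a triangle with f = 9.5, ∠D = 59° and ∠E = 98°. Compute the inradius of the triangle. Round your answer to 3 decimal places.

r ≈ 3.603

The third angle is ∠F = 180° − ∠E − ∠D = 23.00°.
Law of sines: e = f·sin E/sin F ≈ 24.077.
Law of sines: d = f·sin D/sin F ≈ 20.841.
Area = ½·f·e·sin D ≈ 98.03.
Semiperimeter s = (24.077+20.841+9.5)/2 = 27.209.
Inradius = area/s = 98.03/27.209 ≈ 3.6029.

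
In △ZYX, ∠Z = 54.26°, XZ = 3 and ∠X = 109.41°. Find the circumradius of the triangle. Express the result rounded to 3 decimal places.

R ≈ 5.335

The third angle is ∠Y = 180° − ∠X − ∠Z = 16.33°.
Law of sines: YX = XZ·sin Z/sin Y ≈ 8.6604.
Law of sines: ZY = XZ·sin X/sin Y ≈ 10.063.
Circumradius = XZ/(2 sin Y) ≈ 5.3349.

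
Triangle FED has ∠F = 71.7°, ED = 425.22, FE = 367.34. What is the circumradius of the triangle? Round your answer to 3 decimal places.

Law of sines: sin D = FE·sin F/ED ≈ 0.82019.
Since ED ≥ FE, only the acute value applies: ∠D ≈ 55.10°.
Then ∠E = 180° − ∠F − ∠D ≈ 53.20°.
Law of sines gives DF = ED·sin E/sin F ≈ 358.61.
Circumradius = ED/(2 sin F) ≈ 223.94.

223.935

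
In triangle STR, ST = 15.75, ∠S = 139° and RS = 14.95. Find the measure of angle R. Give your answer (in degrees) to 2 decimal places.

∠R ≈ 21.06°

By the law of cosines, TR² = RS² + ST² − 2·RS·ST·cos S = 826.98, so TR ≈ 28.757.
Law of cosines again: cos R = (TR² + RS² − ST²)/(2·TR·RS) ≈ 0.93322, so ∠R ≈ 21.06°.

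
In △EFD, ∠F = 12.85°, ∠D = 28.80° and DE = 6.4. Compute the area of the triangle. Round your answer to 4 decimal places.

The third angle is ∠E = 180° − ∠F − ∠D = 138.35°.
Law of sines: FD = DE·sin E/sin F ≈ 19.125.
Law of sines: EF = DE·sin D/sin F ≈ 13.863.
Area = ½·DE·FD·sin D ≈ 29.483.

area ≈ 29.4827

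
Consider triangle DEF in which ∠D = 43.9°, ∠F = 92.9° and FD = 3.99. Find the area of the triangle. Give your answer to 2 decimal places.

The third angle is ∠E = 180° − ∠F − ∠D = 43.20°.
Law of sines: EF = FD·sin D/sin E ≈ 4.0416.
Law of sines: DE = FD·sin F/sin E ≈ 5.8212.
Area = ½·FD·EF·sin F ≈ 8.0527.

8.05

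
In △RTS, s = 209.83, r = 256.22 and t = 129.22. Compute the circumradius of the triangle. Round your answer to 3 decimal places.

128.641

By the law of cosines, cos R = (t² + s² − r²) / (2·t·s) ≈ -0.09077, so ∠R ≈ 95.21°.
Circumradius = r/(2 sin R) ≈ 128.64.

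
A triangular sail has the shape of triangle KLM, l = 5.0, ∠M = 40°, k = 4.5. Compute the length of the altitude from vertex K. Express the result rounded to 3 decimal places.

By the law of cosines, m² = k² + l² − 2·k·l·cos M = 10.778, so m ≈ 3.283.
Area = ½·k·l·sin M ≈ 7.2314.
The altitude from K has length 2·area/k ≈ 3.2139.

3.214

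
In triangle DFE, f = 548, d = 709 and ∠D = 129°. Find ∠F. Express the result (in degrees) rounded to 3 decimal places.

Law of sines: sin F = f·sin D/d ≈ 0.60067.
Since d ≥ f, only the acute value applies: ∠F ≈ 36.92°.
Then ∠E = 180° − ∠D − ∠F ≈ 14.08°.

36.918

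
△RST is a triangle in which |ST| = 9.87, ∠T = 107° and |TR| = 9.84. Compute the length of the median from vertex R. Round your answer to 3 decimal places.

m_R ≈ 12.230

By the law of cosines, |RS|² = |ST|² + |TR|² − 2·|ST|·|TR|·cos T = 251.03, so |RS| ≈ 15.844.
Median from R: ½√(2·|TR|² + 2·|RS|² − |ST|²) ≈ 12.23.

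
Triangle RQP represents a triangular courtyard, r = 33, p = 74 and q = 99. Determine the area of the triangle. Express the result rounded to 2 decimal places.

Semiperimeter s = (33 + 99 + 74)/2 = 103.
Heron's formula: area = √(103·70·4·29) ≈ 914.53.

area ≈ 914.53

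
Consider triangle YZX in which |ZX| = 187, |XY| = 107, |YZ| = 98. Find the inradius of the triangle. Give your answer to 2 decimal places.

Semiperimeter s = (187 + 107 + 98)/2 = 196.
Heron's formula: area = √(196·9·89·98) ≈ 3922.4.
Inradius = area/s = 3922.4/196 ≈ 20.012.

r ≈ 20.01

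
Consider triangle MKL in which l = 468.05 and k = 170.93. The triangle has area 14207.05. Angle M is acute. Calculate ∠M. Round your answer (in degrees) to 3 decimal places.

From area = ½·k·l·sin M, we get sin M = 2·area/(k·l) ≈ 0.35516.
Taking the acute solution, ∠M ≈ 20.80°.

20.803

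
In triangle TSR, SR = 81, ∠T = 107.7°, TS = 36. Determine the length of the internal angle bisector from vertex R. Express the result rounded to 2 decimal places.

68.84

Law of sines: sin R = TS·sin T/SR ≈ 0.42341.
Since SR ≥ TS, only the acute value applies: ∠R ≈ 25.05°.
Then ∠S = 180° − ∠T − ∠R ≈ 47.25°.
Law of sines gives RT = SR·sin S/sin T ≈ 62.436.
The bisector from R has length 2·SR·RT·cos(∠R/2)/(SR+RT) ≈ 68.839.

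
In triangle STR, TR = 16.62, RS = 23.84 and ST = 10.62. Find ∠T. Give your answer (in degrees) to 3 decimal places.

∠T ≈ 120.532°

By the law of cosines, cos T = (ST² + TR² − RS²) / (2·ST·TR) ≈ -0.50802, so ∠T ≈ 120.53°.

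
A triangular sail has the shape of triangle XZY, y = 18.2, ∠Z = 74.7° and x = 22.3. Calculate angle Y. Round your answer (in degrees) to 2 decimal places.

By the law of cosines, z² = y² + x² − 2·y·x·cos Z = 614.34, so z ≈ 24.786.
Law of cosines again: cos Y = (x² + z² − y²)/(2·x·z) ≈ 0.70595, so ∠Y ≈ 45.09°.

∠Y ≈ 45.09°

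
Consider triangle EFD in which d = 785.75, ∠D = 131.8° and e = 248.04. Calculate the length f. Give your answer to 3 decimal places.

Law of sines: sin E = e·sin D/d ≈ 0.23533.
Since d ≥ e, only the acute value applies: ∠E ≈ 13.61°.
Then ∠F = 180° − ∠D − ∠E ≈ 34.59°.
Law of sines gives f = d·sin F/sin D ≈ 598.36.

598.357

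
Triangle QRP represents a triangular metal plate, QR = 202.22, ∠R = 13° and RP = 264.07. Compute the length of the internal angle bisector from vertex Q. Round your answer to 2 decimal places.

By the law of cosines, PQ² = QR² + RP² − 2·QR·RP·cos R = 6562.7, so PQ ≈ 81.011.
Law of cosines again: cos Q = (PQ² + QR² − RP²)/(2·PQ·QR) ≈ -0.67993, so ∠Q ≈ 132.84°.
The bisector from Q has length 2·PQ·QR·cos(∠Q/2)/(PQ+QR) ≈ 46.276.

t_Q ≈ 46.28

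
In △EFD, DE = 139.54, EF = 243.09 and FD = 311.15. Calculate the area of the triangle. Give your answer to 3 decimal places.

Semiperimeter s = (311.15 + 139.54 + 243.09)/2 = 346.89.
Heron's formula: area = √(346.89·35.74·207.35·103.8) ≈ 16335.

16335.178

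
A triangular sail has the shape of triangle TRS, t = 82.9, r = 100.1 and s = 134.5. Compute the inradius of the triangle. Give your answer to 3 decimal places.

26.068

Semiperimeter p = (82.9 + 100.1 + 134.5)/2 = 158.75.
Heron's formula: area = √(158.75·75.85·58.65·24.25) ≈ 4138.3.
Inradius = area/p = 4138.3/158.75 ≈ 26.068.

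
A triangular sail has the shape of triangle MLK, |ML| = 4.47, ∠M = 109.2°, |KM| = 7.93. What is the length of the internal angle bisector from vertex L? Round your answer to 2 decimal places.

t_L ≈ 5.73

By the law of cosines, |LK|² = |KM|² + |ML|² − 2·|KM|·|ML|·cos M = 106.18, so |LK| ≈ 10.304.
Law of cosines again: cos L = (|ML|² + |LK|² − |KM|²)/(2·|ML|·|LK|) ≈ 0.68688, so ∠L ≈ 46.62°.
The bisector from L has length 2·|ML|·|LK|·cos(∠L/2)/(|ML|+|LK|) ≈ 5.7263.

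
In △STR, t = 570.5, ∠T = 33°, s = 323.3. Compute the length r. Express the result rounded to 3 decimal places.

Law of sines: sin S = s·sin T/t ≈ 0.30864.
Since t ≥ s, only the acute value applies: ∠S ≈ 17.98°.
Then ∠R = 180° − ∠T − ∠S ≈ 129.02°.
Law of sines gives r = t·sin R/sin T ≈ 813.79.

813.789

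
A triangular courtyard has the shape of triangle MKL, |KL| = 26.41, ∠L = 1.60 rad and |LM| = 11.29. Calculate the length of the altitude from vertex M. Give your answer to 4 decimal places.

By the law of cosines, |MK|² = |KL|² + |LM|² − 2·|KL|·|LM|·cos L = 842.36, so |MK| ≈ 29.024.
Area = ½·|KL|·|LM|·sin L ≈ 149.02.
The altitude from M has length 2·area/|KL| ≈ 11.285.

h_M ≈ 11.2852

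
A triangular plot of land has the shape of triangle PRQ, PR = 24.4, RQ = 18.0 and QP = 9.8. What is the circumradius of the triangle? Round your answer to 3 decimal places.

14.059

By the law of cosines, cos P = (QP² + PR² − RQ²) / (2·QP·PR) ≈ 0.76823, so ∠P ≈ 39.80°.
Circumradius = RQ/(2 sin P) ≈ 14.059.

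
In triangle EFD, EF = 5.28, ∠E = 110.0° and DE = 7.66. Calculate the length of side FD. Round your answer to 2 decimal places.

10.69

By the law of cosines, FD² = DE² + EF² − 2·DE·EF·cos E = 114.22, so FD ≈ 10.687.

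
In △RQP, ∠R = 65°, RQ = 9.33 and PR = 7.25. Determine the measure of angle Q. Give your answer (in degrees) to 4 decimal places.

By the law of cosines, QP² = PR² + RQ² − 2·PR·RQ·cos R = 82.437, so QP ≈ 9.0795.
Law of cosines again: cos Q = (RQ² + QP² − PR²)/(2·RQ·QP) ≈ 0.69013, so ∠Q ≈ 46.36°.

46.3598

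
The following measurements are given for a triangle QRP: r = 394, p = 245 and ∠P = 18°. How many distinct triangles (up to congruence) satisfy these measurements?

2

r·sin P = 394·sin(18°) ≈ 121.8.
Since r sin P < p < r (121.8 < 245 < 394), two triangles exist.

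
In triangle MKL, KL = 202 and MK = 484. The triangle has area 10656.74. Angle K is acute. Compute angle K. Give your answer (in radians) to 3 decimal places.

From area = ½·MK·KL·sin K, we get sin K = 2·area/(MK·KL) ≈ 0.21800.
Taking the acute solution, ∠K ≈ 0.220 rad.

∠K ≈ 0.220 rad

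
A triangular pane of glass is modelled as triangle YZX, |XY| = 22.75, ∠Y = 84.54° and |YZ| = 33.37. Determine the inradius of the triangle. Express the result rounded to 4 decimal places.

7.9821

By the law of cosines, |ZX|² = |XY|² + |YZ|² − 2·|XY|·|YZ|·cos Y = 1486.6, so |ZX| ≈ 38.557.
Area = ½·|XY|·|YZ|·sin Y ≈ 377.86.
Semiperimeter s = (38.557+22.75+33.37)/2 = 47.339.
Inradius = area/s = 377.86/47.339 ≈ 7.9821.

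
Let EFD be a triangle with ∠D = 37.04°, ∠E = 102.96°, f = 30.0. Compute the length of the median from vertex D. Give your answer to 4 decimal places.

m_D ≈ 35.8713

The third angle is ∠F = 180° − ∠D − ∠E = 40.00°.
Law of sines: e = f·sin E/sin F ≈ 45.483.
Law of sines: d = f·sin D/sin F ≈ 28.114.
Median from D: ½√(2·e² + 2·f² − d²) ≈ 35.871.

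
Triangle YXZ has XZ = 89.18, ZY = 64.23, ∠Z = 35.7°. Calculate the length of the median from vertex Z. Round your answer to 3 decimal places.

By the law of cosines, YX² = XZ² + ZY² − 2·XZ·ZY·cos Z = 2775.3, so YX ≈ 52.681.
Median from Z: ½√(2·XZ² + 2·ZY² − YX²) ≈ 73.113.

m_Z ≈ 73.113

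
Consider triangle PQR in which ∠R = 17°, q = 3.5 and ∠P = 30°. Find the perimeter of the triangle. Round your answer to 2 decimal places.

The third angle is ∠Q = 180° − ∠R − ∠P = 133.00°.
Law of sines: p = q·sin P/sin Q ≈ 2.3928.
Law of sines: r = q·sin R/sin Q ≈ 1.3992.
Semiperimeter s = (2.3928+3.5+1.3992)/2 = 3.646.
Perimeter = 2.3928 + 3.5 + 1.3992 = 7.292.

perimeter ≈ 7.29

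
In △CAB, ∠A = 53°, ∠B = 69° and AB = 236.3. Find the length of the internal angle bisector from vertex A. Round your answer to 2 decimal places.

t_A ≈ 221.63

The third angle is ∠C = 180° − ∠A − ∠B = 58.00°.
Law of sines: BC = AB·sin A/sin C ≈ 222.53.
Law of sines: CA = AB·sin B/sin C ≈ 260.13.
The bisector from A has length 2·CA·AB·cos(∠A/2)/(CA+AB) ≈ 221.63.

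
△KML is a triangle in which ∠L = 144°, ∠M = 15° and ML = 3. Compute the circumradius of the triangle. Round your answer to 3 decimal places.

The third angle is ∠K = 180° − ∠M − ∠L = 21.00°.
Law of sines: LK = ML·sin M/sin K ≈ 2.1666.
Law of sines: KM = ML·sin L/sin K ≈ 4.9205.
Circumradius = ML/(2 sin K) ≈ 4.1856.

R ≈ 4.186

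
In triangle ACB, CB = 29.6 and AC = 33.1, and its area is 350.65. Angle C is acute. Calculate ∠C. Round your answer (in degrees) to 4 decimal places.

45.7078

From area = ½·AC·CB·sin C, we get sin C = 2·area/(AC·CB) ≈ 0.71579.
Taking the acute solution, ∠C ≈ 45.71°.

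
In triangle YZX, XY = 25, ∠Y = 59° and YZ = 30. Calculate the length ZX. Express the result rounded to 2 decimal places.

27.43

By the law of cosines, ZX² = XY² + YZ² − 2·XY·YZ·cos Y = 752.44, so ZX ≈ 27.431.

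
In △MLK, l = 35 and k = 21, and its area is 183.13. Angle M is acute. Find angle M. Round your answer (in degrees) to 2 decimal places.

From area = ½·l·k·sin M, we get sin M = 2·area/(l·k) ≈ 0.49831.
Taking the acute solution, ∠M ≈ 29.89°.

∠M ≈ 29.89°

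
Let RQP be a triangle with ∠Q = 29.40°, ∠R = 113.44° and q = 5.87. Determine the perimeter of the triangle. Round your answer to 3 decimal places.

24.064

The third angle is ∠P = 180° − ∠R − ∠Q = 37.16°.
Law of sines: r = q·sin R/sin Q ≈ 10.971.
Law of sines: p = q·sin P/sin Q ≈ 7.2229.
Semiperimeter s = (10.971+5.87+7.2229)/2 = 12.032.
Perimeter = 10.971 + 5.87 + 7.2229 = 24.064.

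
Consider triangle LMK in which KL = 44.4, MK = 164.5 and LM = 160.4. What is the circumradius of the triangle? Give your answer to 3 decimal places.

By the law of cosines, cos L = (KL² + LM² − MK²) / (2·KL·LM) ≈ 0.04488, so ∠L ≈ 87.43°.
Circumradius = MK/(2 sin L) ≈ 82.333.

R ≈ 82.333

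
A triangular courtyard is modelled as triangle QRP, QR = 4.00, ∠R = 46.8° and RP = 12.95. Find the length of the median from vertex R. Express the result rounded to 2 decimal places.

m_R ≈ 7.98

By the law of cosines, PQ² = QR² + RP² − 2·QR·RP·cos R = 112.78, so PQ ≈ 10.62.
Median from R: ½√(2·QR² + 2·RP² − PQ²) ≈ 7.9784.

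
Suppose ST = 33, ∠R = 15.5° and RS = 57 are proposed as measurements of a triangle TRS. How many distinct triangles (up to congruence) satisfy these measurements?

RS·sin R = 57·sin(15.5°) ≈ 15.23.
Since RS sin R < ST < RS (15.23 < 33 < 57), two triangles exist.

2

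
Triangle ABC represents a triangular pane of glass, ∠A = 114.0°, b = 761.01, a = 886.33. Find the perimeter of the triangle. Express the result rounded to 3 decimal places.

Law of sines: sin B = b·sin A/a ≈ 0.78438.
Since a ≥ b, only the acute value applies: ∠B ≈ 51.66°.
Then ∠C = 180° − ∠A − ∠B ≈ 14.34°.
Law of sines gives c = a·sin C/sin A ≈ 240.25.
Semiperimeter s = (886.33+761.01+240.25)/2 = 943.79.
Perimeter = 886.33 + 761.01 + 240.25 = 1887.6.

1887.586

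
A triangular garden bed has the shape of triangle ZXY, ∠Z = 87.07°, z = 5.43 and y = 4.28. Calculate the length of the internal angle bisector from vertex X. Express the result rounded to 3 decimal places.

4.484

Law of sines: sin Y = y·sin Z/z ≈ 0.78718.
Since z ≥ y, only the acute value applies: ∠Y ≈ 51.92°.
Then ∠X = 180° − ∠Z − ∠Y ≈ 41.01°.
Law of sines gives x = z·sin X/sin Z ≈ 3.5676.
The bisector from X has length 2·y·z·cos(∠X/2)/(y+z) ≈ 4.4837.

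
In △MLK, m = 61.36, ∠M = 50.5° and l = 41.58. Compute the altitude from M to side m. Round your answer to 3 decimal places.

Law of sines: sin L = l·sin M/m ≈ 0.52288.
Since m ≥ l, only the acute value applies: ∠L ≈ 31.53°.
Then ∠K = 180° − ∠M − ∠L ≈ 97.97°.
Law of sines gives k = m·sin K/sin M ≈ 78.752.
Area = ½·m·l·sin K ≈ 1263.3.
The altitude from M has length 2·area/m ≈ 41.178.

h_M ≈ 41.178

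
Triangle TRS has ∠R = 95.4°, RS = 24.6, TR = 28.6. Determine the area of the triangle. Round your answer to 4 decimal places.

Area = ½·TR·RS·sin R ≈ 350.22.

350.2188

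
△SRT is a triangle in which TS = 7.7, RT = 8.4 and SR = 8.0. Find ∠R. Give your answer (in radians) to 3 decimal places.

∠R ≈ 0.976 rad

By the law of cosines, cos R = (SR² + RT² − TS²) / (2·SR·RT) ≈ 0.56004, so ∠R ≈ 0.976 rad.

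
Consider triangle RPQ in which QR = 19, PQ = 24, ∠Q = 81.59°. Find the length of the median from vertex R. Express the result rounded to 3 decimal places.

By the law of cosines, RP² = PQ² + QR² − 2·PQ·QR·cos Q = 803.61, so RP ≈ 28.348.
Median from R: ½√(2·QR² + 2·RP² − PQ²) ≈ 20.936.

m_R ≈ 20.936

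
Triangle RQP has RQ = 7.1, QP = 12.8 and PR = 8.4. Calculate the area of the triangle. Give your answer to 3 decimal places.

27.827

Semiperimeter s = (12.8 + 8.4 + 7.1)/2 = 14.15.
Heron's formula: area = √(14.15·1.35·5.75·7.05) ≈ 27.827.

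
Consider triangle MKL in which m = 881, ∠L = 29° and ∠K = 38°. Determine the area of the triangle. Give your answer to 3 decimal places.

The third angle is ∠M = 180° − ∠K − ∠L = 113.00°.
Law of sines: k = m·sin K/sin M ≈ 589.24.
Law of sines: l = m·sin L/sin M ≈ 464.
Area = ½·m·k·sin L ≈ 1.2584e+05.

125837.171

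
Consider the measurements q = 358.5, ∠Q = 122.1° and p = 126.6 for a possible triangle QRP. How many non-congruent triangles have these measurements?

p·sin Q = 126.6·sin(122.1°) ≈ 107.2.
Since ∠Q is not acute, a triangle exists only if q > p; here q > p, so there is exactly one triangle.

1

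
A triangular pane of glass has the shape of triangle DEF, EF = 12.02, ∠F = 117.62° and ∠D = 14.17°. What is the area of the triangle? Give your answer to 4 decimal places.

area ≈ 194.9502

The third angle is ∠E = 180° − ∠F − ∠D = 48.21°.
Law of sines: FD = EF·sin E/sin D ≈ 36.61.
Law of sines: DE = EF·sin F/sin D ≈ 43.506.
Area = ½·EF·FD·sin F ≈ 194.95.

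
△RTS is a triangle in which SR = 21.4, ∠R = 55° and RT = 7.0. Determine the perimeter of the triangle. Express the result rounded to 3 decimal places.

46.706

By the law of cosines, TS² = SR² + RT² − 2·SR·RT·cos R = 335.12, so TS ≈ 18.306.
Semiperimeter s = (18.306+21.4+7)/2 = 23.353.
Perimeter = 18.306 + 21.4 + 7 = 46.706.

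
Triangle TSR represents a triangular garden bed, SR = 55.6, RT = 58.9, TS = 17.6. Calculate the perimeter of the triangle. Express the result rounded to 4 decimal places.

perimeter ≈ 132.1000

Perimeter = 55.6 + 58.9 + 17.6 = 132.1.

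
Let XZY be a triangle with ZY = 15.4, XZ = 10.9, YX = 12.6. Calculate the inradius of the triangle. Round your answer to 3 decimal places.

3.492

Semiperimeter s = (15.4 + 12.6 + 10.9)/2 = 19.45.
Heron's formula: area = √(19.45·4.05·6.85·8.55) ≈ 67.923.
Inradius = area/s = 67.923/19.45 ≈ 3.4922.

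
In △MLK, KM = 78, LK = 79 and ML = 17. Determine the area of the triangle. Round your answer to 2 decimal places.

662.18

Semiperimeter s = (79 + 78 + 17)/2 = 87.
Heron's formula: area = √(87·8·9·70) ≈ 662.18.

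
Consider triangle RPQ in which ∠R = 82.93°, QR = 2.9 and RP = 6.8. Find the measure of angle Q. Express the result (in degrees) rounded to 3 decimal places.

By the law of cosines, PQ² = QR² + RP² − 2·QR·RP·cos R = 49.796, so PQ ≈ 7.0566.
Law of cosines again: cos Q = (PQ² + QR² − RP²)/(2·PQ·QR) ≈ 0.29236, so ∠Q ≈ 73.00°.

73.001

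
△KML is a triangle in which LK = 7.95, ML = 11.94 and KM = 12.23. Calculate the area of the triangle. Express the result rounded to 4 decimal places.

Semiperimeter s = (11.94 + 7.95 + 12.23)/2 = 16.06.
Heron's formula: area = √(16.06·4.12·8.11·3.83) ≈ 45.335.

area ≈ 45.3347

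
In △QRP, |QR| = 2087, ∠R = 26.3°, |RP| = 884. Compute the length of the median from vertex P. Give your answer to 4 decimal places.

By the law of cosines, |PQ|² = |QR|² + |RP|² − 2·|QR|·|RP|·cos R = 1.8292e+06, so |PQ| ≈ 1352.5.
Median from P: ½√(2·|RP|² + 2·|PQ|² − |QR|²) ≈ 465.2.

m_P ≈ 465.2024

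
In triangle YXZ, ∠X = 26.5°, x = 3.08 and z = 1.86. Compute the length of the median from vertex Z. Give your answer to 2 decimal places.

Law of sines: sin Z = z·sin X/x ≈ 0.26946.
Since x ≥ z, only the acute value applies: ∠Z ≈ 15.63°.
Then ∠Y = 180° − ∠X − ∠Z ≈ 137.87°.
Law of sines gives y = x·sin Y/sin X ≈ 4.6307.
Median from Z: ½√(2·y² + 2·x² − z²) ≈ 3.821.

m_Z ≈ 3.82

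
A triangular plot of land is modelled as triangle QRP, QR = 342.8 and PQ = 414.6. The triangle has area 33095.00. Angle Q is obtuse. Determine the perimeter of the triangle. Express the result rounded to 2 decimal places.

From area = ½·PQ·QR·sin Q, we get sin Q = 2·area/(PQ·QR) ≈ 0.46572.
Taking the obtuse solution, ∠Q ≈ 2.657 rad.
Law of cosines then gives RP ≈ 735.49.
Perimeter = 735.49 + 414.6 + 342.8 = 1492.9.

perimeter ≈ 1492.89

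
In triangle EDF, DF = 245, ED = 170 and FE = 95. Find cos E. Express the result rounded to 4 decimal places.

By the law of cosines, cos E = (FE² + ED² − DF²) / (2·FE·ED) ≈ -0.68421, so ∠E ≈ 133.17°.

-0.6842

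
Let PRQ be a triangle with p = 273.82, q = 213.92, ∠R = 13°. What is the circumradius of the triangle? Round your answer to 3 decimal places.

By the law of cosines, r² = q² + p² − 2·q·p·cos R = 6590.6, so r ≈ 81.182.
Area = ½·q·p·sin R ≈ 6588.3.
Circumradius = r/(2 sin R) ≈ 180.44.

180.445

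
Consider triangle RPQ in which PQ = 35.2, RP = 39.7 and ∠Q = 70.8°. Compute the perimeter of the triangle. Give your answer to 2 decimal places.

108.18

Law of sines: sin R = PQ·sin Q/RP ≈ 0.83733.
Since RP ≥ PQ, only the acute value applies: ∠R ≈ 56.86°.
Then ∠P = 180° − ∠Q − ∠R ≈ 52.34°.
Law of sines gives QR = RP·sin P/sin Q ≈ 33.28.
Semiperimeter s = (35.2+33.28+39.7)/2 = 54.09.
Perimeter = 35.2 + 33.28 + 39.7 = 108.18.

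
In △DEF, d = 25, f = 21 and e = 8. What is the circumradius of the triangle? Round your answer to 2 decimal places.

R ≈ 13.38

By the law of cosines, cos D = (e² + f² − d²) / (2·e·f) ≈ -0.35714, so ∠D ≈ 110.92°.
Circumradius = d/(2 sin D) ≈ 13.383.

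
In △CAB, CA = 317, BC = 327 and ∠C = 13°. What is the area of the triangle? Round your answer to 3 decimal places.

11659.101

Area = ½·BC·CA·sin C ≈ 11659.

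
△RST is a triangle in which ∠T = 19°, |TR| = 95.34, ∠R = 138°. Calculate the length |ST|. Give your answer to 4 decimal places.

163.2706

The third angle is ∠S = 180° − ∠T − ∠R = 23.00°.
Law of sines: |ST| = |TR|·sin R/sin S ≈ 163.27.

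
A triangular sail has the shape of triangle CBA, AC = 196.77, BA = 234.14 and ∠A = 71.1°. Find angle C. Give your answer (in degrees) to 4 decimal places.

61.3694

By the law of cosines, CB² = BA² + AC² − 2·BA·AC·cos A = 63693, so CB ≈ 252.37.
Law of cosines again: cos C = (AC² + CB² − BA²)/(2·AC·CB) ≈ 0.47916, so ∠C ≈ 61.37°.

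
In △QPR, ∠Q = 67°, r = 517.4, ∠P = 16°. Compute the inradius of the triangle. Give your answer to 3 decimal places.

59.980

The third angle is ∠R = 180° − ∠Q − ∠P = 97.00°.
Law of sines: q = r·sin Q/sin R ≈ 479.85.
Law of sines: p = r·sin P/sin R ≈ 143.69.
Area = ½·r·q·sin P ≈ 34217.
Semiperimeter s = (479.85+143.69+517.4)/2 = 570.47.
Inradius = area/s = 34217/570.47 ≈ 59.98.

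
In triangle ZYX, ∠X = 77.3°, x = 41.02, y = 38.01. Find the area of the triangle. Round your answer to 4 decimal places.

area ≈ 480.1496

Law of sines: sin Y = y·sin X/x ≈ 0.90395.
Since x ≥ y, only the acute value applies: ∠Y ≈ 64.68°.
Then ∠Z = 180° − ∠X − ∠Y ≈ 38.02°.
Law of sines gives z = x·sin Z/sin X ≈ 25.898.
Area = ½·x·y·sin Z ≈ 480.15.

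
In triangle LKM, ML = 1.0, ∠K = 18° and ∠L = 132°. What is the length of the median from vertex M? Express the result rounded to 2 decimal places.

1.65

The third angle is ∠M = 180° − ∠L − ∠K = 30.00°.
Law of sines: KM = ML·sin L/sin K ≈ 2.4049.
Law of sines: LK = ML·sin M/sin K ≈ 1.618.
Median from M: ½√(2·KM² + 2·ML² − LK²) ≈ 1.6544.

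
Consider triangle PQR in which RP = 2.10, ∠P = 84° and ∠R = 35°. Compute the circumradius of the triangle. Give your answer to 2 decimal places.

The third angle is ∠Q = 180° − ∠R − ∠P = 61.00°.
Law of sines: QR = RP·sin P/sin Q ≈ 2.3879.
Law of sines: PQ = RP·sin R/sin Q ≈ 1.3772.
Circumradius = RP/(2 sin Q) ≈ 1.2005.

1.20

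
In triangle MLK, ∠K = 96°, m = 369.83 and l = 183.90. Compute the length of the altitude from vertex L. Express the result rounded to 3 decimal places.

By the law of cosines, k² = m² + l² − 2·m·l·cos K = 1.8481e+05, so k ≈ 429.9.
Area = ½·m·l·sin K ≈ 33820.
The altitude from L has length 2·area/l ≈ 367.8.

367.804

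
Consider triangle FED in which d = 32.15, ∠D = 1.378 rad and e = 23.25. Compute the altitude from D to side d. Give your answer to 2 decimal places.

19.24

Law of sines: sin E = e·sin D/d ≈ 0.70977.
Since d ≥ e, only the acute value applies: ∠E ≈ 0.789 rad.
Then ∠F = π − ∠D − ∠E ≈ 0.974 rad.
Law of sines gives f = d·sin F/sin D ≈ 27.102.
Area = ½·d·e·sin F ≈ 309.23.
The altitude from D has length 2·area/d ≈ 19.236.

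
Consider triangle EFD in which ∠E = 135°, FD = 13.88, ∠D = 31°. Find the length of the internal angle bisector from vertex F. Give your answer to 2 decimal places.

The third angle is ∠F = 180° − ∠D − ∠E = 14.00°.
Law of sines: DE = FD·sin F/sin E ≈ 4.7488.
Law of sines: EF = FD·sin D/sin E ≈ 10.11.
The bisector from F has length 2·EF·FD·cos(∠F/2)/(EF+FD) ≈ 11.611.

t_F ≈ 11.61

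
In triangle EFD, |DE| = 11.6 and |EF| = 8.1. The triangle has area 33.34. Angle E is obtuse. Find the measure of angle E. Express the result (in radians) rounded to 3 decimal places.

From area = ½·|DE|·|EF|·sin E, we get sin E = 2·area/(|DE|·|EF|) ≈ 0.70966.
Taking the obtuse solution, ∠E ≈ 2.353 rad.

2.353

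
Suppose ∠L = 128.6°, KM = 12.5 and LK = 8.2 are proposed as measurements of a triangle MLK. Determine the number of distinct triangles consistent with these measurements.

1

LK·sin L = 8.2·sin(128.6°) ≈ 6.408.
Since ∠L is not acute, a triangle exists only if KM > LK; here KM > LK, so there is exactly one triangle.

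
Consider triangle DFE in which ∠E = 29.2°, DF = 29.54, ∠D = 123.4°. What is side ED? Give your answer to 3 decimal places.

The third angle is ∠F = 180° − ∠E − ∠D = 27.40°.
Law of sines: ED = DF·sin F/sin E ≈ 27.865.

27.865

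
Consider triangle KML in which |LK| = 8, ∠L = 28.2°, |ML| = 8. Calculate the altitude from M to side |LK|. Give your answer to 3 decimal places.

By the law of cosines, |KM|² = |ML|² + |LK|² − 2·|ML|·|LK|·cos L = 15.193, so |KM| ≈ 3.8978.
Area = ½·|ML|·|LK|·sin L ≈ 15.122.
The altitude from M has length 2·area/|LK| ≈ 3.7804.

3.780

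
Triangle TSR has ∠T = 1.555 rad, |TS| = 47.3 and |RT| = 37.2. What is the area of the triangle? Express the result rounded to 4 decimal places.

879.6702

Area = ½·|RT|·|TS|·sin T ≈ 879.67.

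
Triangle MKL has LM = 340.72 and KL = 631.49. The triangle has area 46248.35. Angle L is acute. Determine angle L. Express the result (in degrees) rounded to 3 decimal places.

From area = ½·KL·LM·sin L, we get sin L = 2·area/(KL·LM) ≈ 0.42989.
Taking the acute solution, ∠L ≈ 25.46°.

25.461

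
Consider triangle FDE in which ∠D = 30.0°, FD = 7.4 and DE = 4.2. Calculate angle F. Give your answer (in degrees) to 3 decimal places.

By the law of cosines, EF² = FD² + DE² − 2·FD·DE·cos D = 18.568, so EF ≈ 4.309.
Law of cosines again: cos F = (EF² + FD² − DE²)/(2·EF·FD) ≈ 0.87321, so ∠F ≈ 29.17°.

∠F ≈ 29.166°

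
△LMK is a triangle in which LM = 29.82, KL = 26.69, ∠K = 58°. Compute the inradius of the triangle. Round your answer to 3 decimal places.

Law of sines: sin M = KL·sin K/LM ≈ 0.75903.
Since LM ≥ KL, only the acute value applies: ∠M ≈ 49.38°.
Then ∠L = 180° − ∠K − ∠M ≈ 72.62°.
Law of sines gives MK = LM·sin L/sin K ≈ 33.558.
Area = ½·LM·KL·sin L ≈ 379.78.
Semiperimeter s = (33.558+26.69+29.82)/2 = 45.034.
Inradius = area/s = 379.78/45.034 ≈ 8.4332.

8.433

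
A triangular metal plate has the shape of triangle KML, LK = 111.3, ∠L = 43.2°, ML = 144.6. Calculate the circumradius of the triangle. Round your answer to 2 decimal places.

72.43

By the law of cosines, KM² = ML² + LK² − 2·ML·LK·cos L = 9832.8, so KM ≈ 99.161.
Area = ½·ML·LK·sin L ≈ 5508.5.
Circumradius = KM/(2 sin L) ≈ 72.428.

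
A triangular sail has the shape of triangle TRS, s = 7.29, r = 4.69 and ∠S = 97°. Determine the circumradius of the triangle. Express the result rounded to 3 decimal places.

Law of sines: sin R = r·sin S/s ≈ 0.63855.
Since s ≥ r, only the acute value applies: ∠R ≈ 39.68°.
Then ∠T = 180° − ∠S − ∠R ≈ 43.32°.
Law of sines gives t = s·sin T/sin S ≈ 5.0387.
Circumradius = s/(2 sin S) ≈ 3.6724.

3.672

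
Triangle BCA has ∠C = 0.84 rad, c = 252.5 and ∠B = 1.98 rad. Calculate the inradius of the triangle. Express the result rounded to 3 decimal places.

The third angle is ∠A = π − ∠B − ∠C = 0.322 rad.
Law of sines: b = c·sin B/sin C ≈ 311.09.
Law of sines: a = c·sin A/sin C ≈ 107.18.
Area = ½·c·b·sin A ≈ 12414.
Semiperimeter s = (311.09+252.5+107.18)/2 = 335.39.
Inradius = area/s = 12414/335.39 ≈ 37.014.

37.014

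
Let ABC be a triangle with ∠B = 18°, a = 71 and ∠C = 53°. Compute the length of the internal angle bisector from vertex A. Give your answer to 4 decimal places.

t_A ≈ 19.4312

The third angle is ∠A = 180° − ∠B − ∠C = 109.00°.
Law of sines: b = a·sin B/sin A ≈ 23.204.
Law of sines: c = a·sin C/sin A ≈ 59.97.
The bisector from A has length 2·b·c·cos(∠A/2)/(b+c) ≈ 19.431.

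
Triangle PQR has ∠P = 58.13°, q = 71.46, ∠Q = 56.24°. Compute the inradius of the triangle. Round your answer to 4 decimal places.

21.3311

The third angle is ∠R = 180° − ∠P − ∠Q = 65.63°.
Law of sines: p = q·sin P/sin Q ≈ 72.996.
Law of sines: r = q·sin R/sin Q ≈ 78.296.
Area = ½·q·p·sin R ≈ 2375.8.
Semiperimeter s = (72.996+71.46+78.296)/2 = 111.38.
Inradius = area/s = 2375.8/111.38 ≈ 21.331.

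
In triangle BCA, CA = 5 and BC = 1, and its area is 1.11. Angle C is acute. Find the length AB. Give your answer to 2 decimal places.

4.13

From area = ½·BC·CA·sin C, we get sin C = 2·area/(BC·CA) ≈ 0.44400.
Taking the acute solution, ∠C ≈ 26.36°.
Law of cosines then gives AB ≈ 4.1279.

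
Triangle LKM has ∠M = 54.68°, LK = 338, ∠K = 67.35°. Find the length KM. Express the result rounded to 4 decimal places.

351.1875

The third angle is ∠L = 180° − ∠K − ∠M = 57.97°.
Law of sines: KM = LK·sin L/sin M ≈ 351.19.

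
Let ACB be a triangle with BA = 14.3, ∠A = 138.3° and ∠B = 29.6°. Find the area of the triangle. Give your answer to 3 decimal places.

area ≈ 160.273

The third angle is ∠C = 180° − ∠B − ∠A = 12.10°.
Law of sines: CB = BA·sin A/sin C ≈ 45.381.
Law of sines: AC = BA·sin B/sin C ≈ 33.696.
Area = ½·BA·CB·sin B ≈ 160.27.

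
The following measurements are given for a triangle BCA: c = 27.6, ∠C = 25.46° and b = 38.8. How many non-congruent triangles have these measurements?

b·sin C = 38.8·sin(25.46°) ≈ 16.68.
Since b sin C < c < b (16.68 < 27.6 < 38.8), two triangles exist.

2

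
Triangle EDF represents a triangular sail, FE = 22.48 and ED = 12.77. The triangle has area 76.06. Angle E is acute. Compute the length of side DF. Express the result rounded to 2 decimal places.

From area = ½·FE·ED·sin E, we get sin E = 2·area/(FE·ED) ≈ 0.52991.
Taking the acute solution, ∠E ≈ 32.00°.
Law of cosines then gives DF ≈ 13.473.

13.47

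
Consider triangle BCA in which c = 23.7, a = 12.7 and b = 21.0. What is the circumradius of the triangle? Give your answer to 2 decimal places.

By the law of cosines, cos B = (c² + a² − b²) / (2·c·a) ≈ 0.46842, so ∠B ≈ 62.07°.
Circumradius = b/(2 sin B) ≈ 11.884.

R ≈ 11.88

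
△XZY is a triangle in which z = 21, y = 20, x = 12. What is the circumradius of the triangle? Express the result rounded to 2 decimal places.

By the law of cosines, cos X = (z² + y² − x²) / (2·z·y) ≈ 0.82976, so ∠X ≈ 33.93°.
Circumradius = x/(2 sin X) ≈ 10.75.

R ≈ 10.75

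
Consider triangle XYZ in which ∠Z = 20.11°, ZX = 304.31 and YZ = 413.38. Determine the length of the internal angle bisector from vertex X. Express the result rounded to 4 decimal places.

t_X ≈ 106.1206

By the law of cosines, XY² = YZ² + ZX² − 2·YZ·ZX·cos Z = 27235, so XY ≈ 165.03.
Law of cosines again: cos X = (ZX² + XY² − YZ²)/(2·ZX·XY) ≈ -0.50820, so ∠X ≈ 120.54°.
The bisector from X has length 2·ZX·XY·cos(∠X/2)/(ZX+XY) ≈ 106.12.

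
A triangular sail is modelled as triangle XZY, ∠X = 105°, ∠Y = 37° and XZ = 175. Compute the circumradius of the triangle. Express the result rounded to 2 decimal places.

The third angle is ∠Z = 180° − ∠Y − ∠X = 38.00°.
Law of sines: ZY = XZ·sin X/sin Y ≈ 280.88.
Law of sines: YX = XZ·sin Z/sin Y ≈ 179.03.
Circumradius = XZ/(2 sin Y) ≈ 145.39.

R ≈ 145.39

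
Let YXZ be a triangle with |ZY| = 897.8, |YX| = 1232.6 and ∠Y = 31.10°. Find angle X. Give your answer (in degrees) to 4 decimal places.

∠X ≈ 44.9938°

By the law of cosines, |XZ|² = |ZY|² + |YX|² − 2·|ZY|·|YX|·cos Y = 4.3021e+05, so |XZ| ≈ 655.9.
Law of cosines again: cos X = (|YX|² + |XZ|² − |ZY|²)/(2·|YX|·|XZ|) ≈ 0.70718, so ∠X ≈ 44.99°.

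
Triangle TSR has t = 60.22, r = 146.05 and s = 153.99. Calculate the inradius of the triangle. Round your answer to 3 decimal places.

24.352

Semiperimeter p = (60.22 + 153.99 + 146.05)/2 = 180.13.
Heron's formula: area = √(180.13·119.91·26.14·34.08) ≈ 4386.6.
Inradius = area/p = 4386.6/180.13 ≈ 24.352.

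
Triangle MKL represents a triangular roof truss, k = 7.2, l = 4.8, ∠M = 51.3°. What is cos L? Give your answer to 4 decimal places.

By the law of cosines, m² = k² + l² − 2·k·l·cos M = 31.663, so m ≈ 5.627.
Law of cosines again: cos L = (m² + k² − l²)/(2·m·k) ≈ 0.74619, so ∠L ≈ 41.74°.

0.7462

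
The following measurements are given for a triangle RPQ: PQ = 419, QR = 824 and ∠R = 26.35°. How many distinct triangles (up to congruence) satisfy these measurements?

2

QR·sin R = 824·sin(26.35°) ≈ 365.7.
Since QR sin R < PQ < QR (365.7 < 419 < 824), two triangles exist.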